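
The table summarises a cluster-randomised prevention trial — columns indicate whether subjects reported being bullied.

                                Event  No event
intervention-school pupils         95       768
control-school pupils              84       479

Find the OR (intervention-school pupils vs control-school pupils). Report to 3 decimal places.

OR: 0.705

odds, intervention-school pupils = 95/768 = 0.1237
odds, control-school pupils = 84/479 = 0.1754
OR = 0.1237 / 0.1754 = 0.705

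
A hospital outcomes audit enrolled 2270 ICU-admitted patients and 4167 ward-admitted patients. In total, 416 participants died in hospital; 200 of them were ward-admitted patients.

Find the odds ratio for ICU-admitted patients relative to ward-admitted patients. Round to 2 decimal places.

ICU-admitted patients with the outcome: 416 − 200 = 216
ICU-admitted patients without the outcome: 2270 − 216 = 2054
ward-admitted patients without the outcome: 4167 − 200 = 3967
odds, ICU-admitted patients = 216/2054 = 0.10516
odds, ward-admitted patients = 200/3967 = 0.05042
OR = 0.10516 / 0.05042 = 2.09

OR = 2.09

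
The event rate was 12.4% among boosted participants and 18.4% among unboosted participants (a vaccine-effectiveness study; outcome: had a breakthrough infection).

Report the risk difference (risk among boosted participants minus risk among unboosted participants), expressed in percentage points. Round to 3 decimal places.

risk difference = 0.1240 − 0.1840 = -0.0600 → -6.000 percentage points

-6.000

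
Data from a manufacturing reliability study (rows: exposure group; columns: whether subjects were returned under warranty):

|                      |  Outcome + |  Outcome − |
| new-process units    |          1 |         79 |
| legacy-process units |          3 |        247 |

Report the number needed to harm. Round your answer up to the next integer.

NNH = 2000

risk, new-process units = 1/80 = 0.012500
risk, legacy-process units = 3/250 = 0.012000
absolute risk difference = 0.000500
1 / 0.000500 = 2000.000 → round up → 2000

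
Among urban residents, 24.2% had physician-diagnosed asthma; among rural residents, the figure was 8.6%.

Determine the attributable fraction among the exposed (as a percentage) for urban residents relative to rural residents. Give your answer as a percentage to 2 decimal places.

AR% = (0.2420 − 0.0860) / 0.2420 = 0.6446 → 64.46%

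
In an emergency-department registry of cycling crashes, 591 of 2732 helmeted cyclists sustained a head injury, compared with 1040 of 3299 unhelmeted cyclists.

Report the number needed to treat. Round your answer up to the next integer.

11

risk, helmeted cyclists = 591/2732 = 0.216325
risk, unhelmeted cyclists = 1040/3299 = 0.315247
absolute risk difference = 0.098922
1 / 0.098922 = 10.109 → round up → 11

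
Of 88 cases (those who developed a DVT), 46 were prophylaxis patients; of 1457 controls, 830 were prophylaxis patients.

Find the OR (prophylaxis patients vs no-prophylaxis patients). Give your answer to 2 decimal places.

OR = (46 × 627) / (830 × 42) = 28842/34860 ≈ 0.83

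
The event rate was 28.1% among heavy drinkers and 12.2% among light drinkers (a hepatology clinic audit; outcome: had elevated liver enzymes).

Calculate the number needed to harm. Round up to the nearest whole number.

absolute risk difference = 0.159000
1 / 0.159000 = 6.289 → round up → 7

NNH = 7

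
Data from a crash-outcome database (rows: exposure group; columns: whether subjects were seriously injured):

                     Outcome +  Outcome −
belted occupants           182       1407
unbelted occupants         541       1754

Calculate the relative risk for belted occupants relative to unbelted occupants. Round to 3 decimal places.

risk, belted occupants = 182/1589 = 0.1145
risk, unbelted occupants = 541/2295 = 0.2357
RR = 0.1145 / 0.2357 = 0.486

RR = 0.486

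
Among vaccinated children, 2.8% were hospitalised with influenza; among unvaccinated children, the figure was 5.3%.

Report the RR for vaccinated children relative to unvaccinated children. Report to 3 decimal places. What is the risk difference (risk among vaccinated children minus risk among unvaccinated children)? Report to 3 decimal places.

RR = 0.02800 / 0.05300 = 0.528
risk difference = 0.02800 − 0.05300 = -0.025

RR = 0.528; RD = -0.025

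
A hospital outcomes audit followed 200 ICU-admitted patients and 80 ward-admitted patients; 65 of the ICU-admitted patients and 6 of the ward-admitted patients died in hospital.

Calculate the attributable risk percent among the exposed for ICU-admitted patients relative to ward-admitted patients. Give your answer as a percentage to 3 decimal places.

risk, ICU-admitted patients = 65/200 = 0.3250
risk, ward-admitted patients = 6/80 = 0.0750
AR% = (0.3250 − 0.0750) / 0.3250 = 0.7692 → 76.923%

76.923%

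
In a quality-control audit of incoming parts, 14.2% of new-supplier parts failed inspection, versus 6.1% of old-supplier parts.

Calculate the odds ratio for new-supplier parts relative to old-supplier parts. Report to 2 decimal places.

odds, new-supplier parts = 0.1420/0.8580 = 0.1655
odds, old-supplier parts = 0.0610/0.9390 = 0.0650
OR = 0.1655 / 0.0650 = 2.55

OR = 2.55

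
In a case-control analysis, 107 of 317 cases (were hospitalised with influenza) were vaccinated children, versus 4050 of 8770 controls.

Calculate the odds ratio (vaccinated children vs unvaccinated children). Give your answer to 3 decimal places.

OR: 0.594

odds, vaccinated children = 107/4050 = 0.02642
odds, unvaccinated children = 210/4720 = 0.04449
OR = 0.02642 / 0.04449 = 0.594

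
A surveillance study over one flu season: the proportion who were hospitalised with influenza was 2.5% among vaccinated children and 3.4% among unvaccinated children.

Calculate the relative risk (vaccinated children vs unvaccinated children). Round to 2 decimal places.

RR = 0.02500 / 0.03400 = 0.74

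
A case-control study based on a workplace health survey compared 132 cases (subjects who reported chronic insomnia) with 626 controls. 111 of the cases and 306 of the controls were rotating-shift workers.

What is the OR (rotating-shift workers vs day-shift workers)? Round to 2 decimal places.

OR = (111 × 320) / (306 × 21) = 35520/6426 ≈ 5.53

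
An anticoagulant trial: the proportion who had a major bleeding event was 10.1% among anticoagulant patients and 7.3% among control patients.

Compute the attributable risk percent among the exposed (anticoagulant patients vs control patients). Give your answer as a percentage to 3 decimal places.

AR% = (0.1010 − 0.0730) / 0.1010 = 0.2772 → 27.723%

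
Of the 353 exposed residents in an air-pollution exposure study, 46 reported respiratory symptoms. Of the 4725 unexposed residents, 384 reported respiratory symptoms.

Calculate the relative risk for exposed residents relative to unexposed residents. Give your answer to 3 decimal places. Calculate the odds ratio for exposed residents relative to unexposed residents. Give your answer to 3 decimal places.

RR = 1.603; OR = 1.694

risk, exposed residents = 46/353 = 0.1303
risk, unexposed residents = 384/4725 = 0.0813
RR = 0.1303 / 0.0813 = 1.603
OR = (46 × 4341) / (307 × 384) = 199686/117888 ≈ 1.694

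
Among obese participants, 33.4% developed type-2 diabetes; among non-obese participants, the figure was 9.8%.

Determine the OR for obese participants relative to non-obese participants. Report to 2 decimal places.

odds, obese participants = 0.3340/0.6660 = 0.5015
odds, non-obese participants = 0.0980/0.9020 = 0.1086
OR = 0.5015 / 0.1086 = 4.62

4.62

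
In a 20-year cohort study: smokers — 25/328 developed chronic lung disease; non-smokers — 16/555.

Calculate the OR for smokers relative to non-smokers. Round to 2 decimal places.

OR: 2.78

odds, smokers = 25/303 = 0.08251
odds, non-smokers = 16/539 = 0.02968
OR = 0.08251 / 0.02968 = 2.78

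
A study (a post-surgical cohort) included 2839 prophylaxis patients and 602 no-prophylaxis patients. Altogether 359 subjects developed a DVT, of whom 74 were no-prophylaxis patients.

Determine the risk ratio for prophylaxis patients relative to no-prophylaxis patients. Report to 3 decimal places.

prophylaxis patients with the outcome: 359 − 74 = 285
prophylaxis patients without the outcome: 2839 − 285 = 2554
no-prophylaxis patients without the outcome: 602 − 74 = 528
risk, prophylaxis patients = 285/2839 = 0.1004
risk, no-prophylaxis patients = 74/602 = 0.1229
RR = 0.1004 / 0.1229 = 0.817

0.817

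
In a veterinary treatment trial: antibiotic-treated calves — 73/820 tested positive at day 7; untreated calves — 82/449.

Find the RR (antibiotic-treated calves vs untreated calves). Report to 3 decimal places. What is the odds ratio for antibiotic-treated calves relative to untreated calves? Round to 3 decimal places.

risk, antibiotic-treated calves = 73/820 = 0.0890
risk, untreated calves = 82/449 = 0.1826
RR = 0.0890 / 0.1826 = 0.487
OR = (73 × 367) / (747 × 82) = 26791/61254 ≈ 0.437

RR = 0.487; OR = 0.437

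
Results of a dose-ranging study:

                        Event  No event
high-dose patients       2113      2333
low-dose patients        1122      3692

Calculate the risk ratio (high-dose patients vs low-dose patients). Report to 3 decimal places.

risk, high-dose patients = 2113/4446 = 0.4753
risk, low-dose patients = 1122/4814 = 0.2331
RR = 0.4753 / 0.2331 = 2.039

RR = 2.039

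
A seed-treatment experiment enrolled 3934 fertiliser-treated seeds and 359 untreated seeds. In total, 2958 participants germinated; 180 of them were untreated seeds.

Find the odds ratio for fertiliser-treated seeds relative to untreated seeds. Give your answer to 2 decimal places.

fertiliser-treated seeds with the outcome: 2958 − 180 = 2778
fertiliser-treated seeds without the outcome: 3934 − 2778 = 1156
untreated seeds without the outcome: 359 − 180 = 179
OR = (2778 × 179) / (1156 × 180) = 497262/208080 ≈ 2.39

OR = 2.39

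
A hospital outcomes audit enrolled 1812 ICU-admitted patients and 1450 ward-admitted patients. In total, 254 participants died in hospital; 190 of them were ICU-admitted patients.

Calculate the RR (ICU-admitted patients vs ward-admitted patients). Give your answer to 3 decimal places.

ICU-admitted patients without the outcome: 1812 − 190 = 1622
ward-admitted patients with the outcome: 254 − 190 = 64
ward-admitted patients without the outcome: 1450 − 64 = 1386
risk, ICU-admitted patients = 190/1812 = 0.10486
risk, ward-admitted patients = 64/1450 = 0.04414
RR = 0.10486 / 0.04414 = 2.376

2.376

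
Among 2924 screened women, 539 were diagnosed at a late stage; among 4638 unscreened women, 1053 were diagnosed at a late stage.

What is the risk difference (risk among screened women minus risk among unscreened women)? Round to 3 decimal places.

RD ≈ -0.043

risk, screened women = 539/2924 = 0.1843
risk, unscreened women = 1053/4638 = 0.2270
risk difference = 0.1843 − 0.2270 = -0.043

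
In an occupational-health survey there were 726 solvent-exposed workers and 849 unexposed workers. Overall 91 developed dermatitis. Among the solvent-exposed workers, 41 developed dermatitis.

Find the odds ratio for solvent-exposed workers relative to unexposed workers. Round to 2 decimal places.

solvent-exposed workers without the outcome: 726 − 41 = 685
unexposed workers with the outcome: 91 − 41 = 50
unexposed workers without the outcome: 849 − 50 = 799
odds, solvent-exposed workers = 41/685 = 0.0599
odds, unexposed workers = 50/799 = 0.0626
OR = 0.0599 / 0.0626 = 0.96

OR ≈ 0.96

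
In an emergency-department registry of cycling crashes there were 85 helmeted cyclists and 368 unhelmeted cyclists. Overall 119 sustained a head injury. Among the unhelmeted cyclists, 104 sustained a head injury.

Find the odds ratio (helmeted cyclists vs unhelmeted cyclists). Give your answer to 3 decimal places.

helmeted cyclists with the outcome: 119 − 104 = 15
helmeted cyclists without the outcome: 85 − 15 = 70
unhelmeted cyclists without the outcome: 368 − 104 = 264
OR = (15 × 264) / (70 × 104) = 3960/7280 ≈ 0.544

0.544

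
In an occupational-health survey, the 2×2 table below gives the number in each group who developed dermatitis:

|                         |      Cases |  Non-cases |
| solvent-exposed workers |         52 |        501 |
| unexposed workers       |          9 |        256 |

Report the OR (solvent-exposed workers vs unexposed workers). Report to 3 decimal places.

odds, solvent-exposed workers = 52/501 = 0.10379
odds, unexposed workers = 9/256 = 0.03516
OR = 0.10379 / 0.03516 = 2.952

OR: 2.952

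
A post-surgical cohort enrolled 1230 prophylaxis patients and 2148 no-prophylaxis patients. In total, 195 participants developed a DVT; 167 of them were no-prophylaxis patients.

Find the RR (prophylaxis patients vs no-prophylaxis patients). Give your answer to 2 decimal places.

prophylaxis patients with the outcome: 195 − 167 = 28
prophylaxis patients without the outcome: 1230 − 28 = 1202
no-prophylaxis patients without the outcome: 2148 − 167 = 1981
risk, prophylaxis patients = 28/1230 = 0.02276
risk, no-prophylaxis patients = 167/2148 = 0.07775
RR = 0.02276 / 0.07775 = 0.29

0.29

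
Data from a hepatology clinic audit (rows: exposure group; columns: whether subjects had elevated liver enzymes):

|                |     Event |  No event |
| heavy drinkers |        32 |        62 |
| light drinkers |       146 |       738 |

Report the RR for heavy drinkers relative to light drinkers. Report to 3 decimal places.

2.061

risk, heavy drinkers = 32/94 = 0.3404
risk, light drinkers = 146/884 = 0.1652
RR = 0.3404 / 0.1652 = 2.061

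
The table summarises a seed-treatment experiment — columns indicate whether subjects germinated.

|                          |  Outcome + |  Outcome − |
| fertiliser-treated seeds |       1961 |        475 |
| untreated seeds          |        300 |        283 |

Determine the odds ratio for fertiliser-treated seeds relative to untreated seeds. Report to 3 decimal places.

OR = (1961 × 283) / (475 × 300) = 554963/142500 ≈ 3.894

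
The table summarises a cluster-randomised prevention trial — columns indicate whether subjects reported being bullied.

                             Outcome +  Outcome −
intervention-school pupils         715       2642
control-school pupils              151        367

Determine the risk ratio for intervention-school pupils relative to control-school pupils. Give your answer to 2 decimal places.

risk, intervention-school pupils = 715/3357 = 0.2130
risk, control-school pupils = 151/518 = 0.2915
RR = 0.2130 / 0.2915 = 0.73

0.73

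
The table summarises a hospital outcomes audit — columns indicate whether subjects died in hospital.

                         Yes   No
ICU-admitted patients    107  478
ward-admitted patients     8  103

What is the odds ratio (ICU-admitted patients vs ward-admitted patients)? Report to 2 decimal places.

OR = (107 × 103) / (478 × 8) = 11021/3824 ≈ 2.88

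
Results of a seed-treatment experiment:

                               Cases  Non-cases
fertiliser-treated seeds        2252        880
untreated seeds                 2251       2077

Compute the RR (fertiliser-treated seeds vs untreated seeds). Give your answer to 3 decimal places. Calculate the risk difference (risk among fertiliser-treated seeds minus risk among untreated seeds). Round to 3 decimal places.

RR = 1.382; RD = 0.199

risk, fertiliser-treated seeds = 2252/3132 = 0.7190
risk, untreated seeds = 2251/4328 = 0.5201
RR = 0.7190 / 0.5201 = 1.382
risk difference = 0.7190 − 0.5201 = 0.199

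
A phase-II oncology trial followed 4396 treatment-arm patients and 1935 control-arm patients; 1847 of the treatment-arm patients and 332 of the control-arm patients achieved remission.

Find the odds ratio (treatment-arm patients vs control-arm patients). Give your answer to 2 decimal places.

odds, treatment-arm patients = 1847/2549 = 0.7246
odds, control-arm patients = 332/1603 = 0.2071
OR = 0.7246 / 0.2071 = 3.50

OR = 3.50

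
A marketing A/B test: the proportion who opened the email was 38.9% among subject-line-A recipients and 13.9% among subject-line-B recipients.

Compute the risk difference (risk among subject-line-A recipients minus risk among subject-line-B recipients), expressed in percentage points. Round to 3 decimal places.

RD ≈ 25.000

risk difference = 0.3890 − 0.1390 = 0.2500 → 25.000 percentage points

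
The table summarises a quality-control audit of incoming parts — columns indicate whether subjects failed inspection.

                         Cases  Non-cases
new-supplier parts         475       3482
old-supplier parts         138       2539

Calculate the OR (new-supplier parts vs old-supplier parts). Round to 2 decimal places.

OR = (475 × 2539) / (3482 × 138) = 1206025/480516 ≈ 2.51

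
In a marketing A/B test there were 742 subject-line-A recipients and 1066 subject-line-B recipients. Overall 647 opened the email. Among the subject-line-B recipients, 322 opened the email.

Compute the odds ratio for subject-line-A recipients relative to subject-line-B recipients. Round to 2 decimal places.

1.80

subject-line-A recipients with the outcome: 647 − 322 = 325
subject-line-A recipients without the outcome: 742 − 325 = 417
subject-line-B recipients without the outcome: 1066 − 322 = 744
OR = (325 × 744) / (417 × 322) = 241800/134274 ≈ 1.80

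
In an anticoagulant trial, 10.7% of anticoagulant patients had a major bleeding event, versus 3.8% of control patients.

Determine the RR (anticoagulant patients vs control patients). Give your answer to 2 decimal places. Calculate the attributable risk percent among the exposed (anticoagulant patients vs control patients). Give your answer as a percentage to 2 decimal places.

RR = 0.10700 / 0.03800 = 2.82
AR% = (0.10700 − 0.03800) / 0.10700 = 0.6449 → 64.49%

RR = 2.82; AR% = 64.49%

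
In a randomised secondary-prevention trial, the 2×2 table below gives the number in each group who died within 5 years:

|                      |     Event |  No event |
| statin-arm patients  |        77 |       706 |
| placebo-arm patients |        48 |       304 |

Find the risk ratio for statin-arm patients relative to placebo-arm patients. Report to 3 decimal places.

RR: 0.721

risk, statin-arm patients = 77/783 = 0.0983
risk, placebo-arm patients = 48/352 = 0.1364
RR = 0.0983 / 0.1364 = 0.721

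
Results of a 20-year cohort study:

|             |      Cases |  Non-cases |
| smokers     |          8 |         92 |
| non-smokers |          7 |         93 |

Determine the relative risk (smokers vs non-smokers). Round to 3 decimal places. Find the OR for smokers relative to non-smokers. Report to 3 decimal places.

RR = 1.143; OR = 1.155

risk, smokers = 8/100 = 0.0800
risk, non-smokers = 7/100 = 0.0700
RR = 0.0800 / 0.0700 = 1.143
OR = (8 × 93) / (92 × 7) = 744/644 ≈ 1.155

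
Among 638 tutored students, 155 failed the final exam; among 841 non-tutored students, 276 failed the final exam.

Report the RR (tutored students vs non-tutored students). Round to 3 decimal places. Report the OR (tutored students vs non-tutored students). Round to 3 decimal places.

risk, tutored students = 155/638 = 0.2429
risk, non-tutored students = 276/841 = 0.3282
RR = 0.2429 / 0.3282 = 0.740
OR = (155 × 565) / (483 × 276) = 87575/133308 ≈ 0.657

RR = 0.740; OR = 0.657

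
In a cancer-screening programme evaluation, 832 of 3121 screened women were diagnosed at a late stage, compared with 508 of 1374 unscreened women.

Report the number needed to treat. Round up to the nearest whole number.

10

risk, screened women = 832/3121 = 0.266581
risk, unscreened women = 508/1374 = 0.369723
absolute risk difference = 0.103142
1 / 0.103142 = 9.695 → round up → 10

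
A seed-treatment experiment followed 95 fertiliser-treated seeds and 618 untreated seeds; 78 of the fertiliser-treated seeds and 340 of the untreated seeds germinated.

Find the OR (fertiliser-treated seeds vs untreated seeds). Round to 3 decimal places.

OR = (78 × 278) / (17 × 340) = 21684/5780 ≈ 3.752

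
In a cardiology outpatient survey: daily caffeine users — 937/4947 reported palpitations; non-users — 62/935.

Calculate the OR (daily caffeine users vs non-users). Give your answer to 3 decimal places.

OR = (937 × 873) / (4010 × 62) = 818001/248620 ≈ 3.290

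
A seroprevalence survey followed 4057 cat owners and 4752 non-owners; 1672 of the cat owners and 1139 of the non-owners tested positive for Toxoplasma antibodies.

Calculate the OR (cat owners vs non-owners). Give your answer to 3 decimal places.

OR = (1672 × 3613) / (2385 × 1139) = 6040936/2716515 ≈ 2.224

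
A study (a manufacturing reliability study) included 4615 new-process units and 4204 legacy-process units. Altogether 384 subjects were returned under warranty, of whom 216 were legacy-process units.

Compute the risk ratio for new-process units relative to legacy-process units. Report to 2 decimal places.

new-process units with the outcome: 384 − 216 = 168
new-process units without the outcome: 4615 − 168 = 4447
legacy-process units without the outcome: 4204 − 216 = 3988
risk, new-process units = 168/4615 = 0.03640
risk, legacy-process units = 216/4204 = 0.05138
RR = 0.03640 / 0.05138 = 0.71

RR ≈ 0.71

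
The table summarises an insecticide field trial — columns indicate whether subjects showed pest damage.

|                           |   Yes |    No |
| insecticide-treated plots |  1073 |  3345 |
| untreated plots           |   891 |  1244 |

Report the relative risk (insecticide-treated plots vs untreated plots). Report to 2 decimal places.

risk, insecticide-treated plots = 1073/4418 = 0.2429
risk, untreated plots = 891/2135 = 0.4173
RR = 0.2429 / 0.4173 = 0.58

RR ≈ 0.58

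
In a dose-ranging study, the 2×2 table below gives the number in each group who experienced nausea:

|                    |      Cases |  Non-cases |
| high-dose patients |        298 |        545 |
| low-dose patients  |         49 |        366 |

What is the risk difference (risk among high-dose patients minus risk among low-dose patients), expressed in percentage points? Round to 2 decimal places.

23.54

risk, high-dose patients = 298/843 = 0.3535
risk, low-dose patients = 49/415 = 0.1181
risk difference = 0.3535 − 0.1181 = 0.2354 → 23.54 percentage points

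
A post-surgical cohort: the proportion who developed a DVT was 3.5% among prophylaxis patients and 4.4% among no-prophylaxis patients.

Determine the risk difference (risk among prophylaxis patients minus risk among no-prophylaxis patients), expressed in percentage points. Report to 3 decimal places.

risk difference = 0.03500 − 0.04400 = -0.00900 → -0.900 percentage points

-0.900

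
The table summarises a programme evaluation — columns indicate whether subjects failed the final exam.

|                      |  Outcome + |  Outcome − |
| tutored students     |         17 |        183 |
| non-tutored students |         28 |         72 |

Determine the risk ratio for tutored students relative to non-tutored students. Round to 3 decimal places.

risk, tutored students = 17/200 = 0.0850
risk, non-tutored students = 28/100 = 0.2800
RR = 0.0850 / 0.2800 = 0.304

RR = 0.304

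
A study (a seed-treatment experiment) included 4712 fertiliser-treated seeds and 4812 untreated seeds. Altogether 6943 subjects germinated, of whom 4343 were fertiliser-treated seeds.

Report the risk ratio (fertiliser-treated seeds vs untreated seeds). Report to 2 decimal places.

fertiliser-treated seeds without the outcome: 4712 − 4343 = 369
untreated seeds with the outcome: 6943 − 4343 = 2600
untreated seeds without the outcome: 4812 − 2600 = 2212
risk, fertiliser-treated seeds = 4343/4712 = 0.9217
risk, untreated seeds = 2600/4812 = 0.5403
RR = 0.9217 / 0.5403 = 1.71

1.71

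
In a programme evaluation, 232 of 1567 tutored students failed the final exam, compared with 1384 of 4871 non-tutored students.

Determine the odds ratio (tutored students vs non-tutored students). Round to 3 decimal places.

OR = (232 × 3487) / (1335 × 1384) = 808984/1847640 ≈ 0.438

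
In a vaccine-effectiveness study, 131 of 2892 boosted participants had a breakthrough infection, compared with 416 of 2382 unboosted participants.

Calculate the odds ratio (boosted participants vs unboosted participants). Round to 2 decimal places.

OR = (131 × 1966) / (2761 × 416) = 257546/1148576 ≈ 0.22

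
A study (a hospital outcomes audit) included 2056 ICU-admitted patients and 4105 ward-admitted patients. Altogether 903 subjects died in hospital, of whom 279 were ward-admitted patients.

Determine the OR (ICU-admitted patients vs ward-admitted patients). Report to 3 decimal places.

ICU-admitted patients with the outcome: 903 − 279 = 624
ICU-admitted patients without the outcome: 2056 − 624 = 1432
ward-admitted patients without the outcome: 4105 − 279 = 3826
OR = (624 × 3826) / (1432 × 279) = 2387424/399528 ≈ 5.976

OR = 5.976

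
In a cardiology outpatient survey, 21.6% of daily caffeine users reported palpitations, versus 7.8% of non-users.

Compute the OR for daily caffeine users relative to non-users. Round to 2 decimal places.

odds, daily caffeine users = 0.2160/0.7840 = 0.2755
odds, non-users = 0.0780/0.9220 = 0.0846
OR = 0.2755 / 0.0846 = 3.26

3.26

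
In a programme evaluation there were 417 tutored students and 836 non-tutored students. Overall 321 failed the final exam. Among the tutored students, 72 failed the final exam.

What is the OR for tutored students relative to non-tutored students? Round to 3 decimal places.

0.492

tutored students without the outcome: 417 − 72 = 345
non-tutored students with the outcome: 321 − 72 = 249
non-tutored students without the outcome: 836 − 249 = 587
odds, tutored students = 72/345 = 0.2087
odds, non-tutored students = 249/587 = 0.4242
OR = 0.2087 / 0.4242 = 0.492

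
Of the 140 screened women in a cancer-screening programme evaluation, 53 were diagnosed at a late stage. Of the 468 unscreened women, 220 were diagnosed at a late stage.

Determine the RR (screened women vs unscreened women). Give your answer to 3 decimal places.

0.805

risk, screened women = 53/140 = 0.3786
risk, unscreened women = 220/468 = 0.4701
RR = 0.3786 / 0.4701 = 0.805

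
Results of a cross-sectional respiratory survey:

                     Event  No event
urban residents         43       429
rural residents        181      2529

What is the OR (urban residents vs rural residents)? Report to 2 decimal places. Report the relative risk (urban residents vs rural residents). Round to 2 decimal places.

OR = (43 × 2529) / (429 × 181) = 108747/77649 ≈ 1.40
risk, urban residents = 43/472 = 0.0911
risk, rural residents = 181/2710 = 0.0668
RR = 0.0911 / 0.0668 = 1.36

OR = 1.40; RR = 1.36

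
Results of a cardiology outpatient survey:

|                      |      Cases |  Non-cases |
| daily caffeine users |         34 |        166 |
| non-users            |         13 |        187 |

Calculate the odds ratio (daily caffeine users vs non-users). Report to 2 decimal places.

OR: 2.95

odds, daily caffeine users = 34/166 = 0.2048
odds, non-users = 13/187 = 0.0695
OR = 0.2048 / 0.0695 = 2.95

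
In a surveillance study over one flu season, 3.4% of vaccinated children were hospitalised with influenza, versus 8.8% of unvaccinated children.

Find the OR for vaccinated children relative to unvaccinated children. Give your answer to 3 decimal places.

OR = 0.365

odds, vaccinated children = 0.03400/0.96600 = 0.03520
odds, unvaccinated children = 0.08800/0.91200 = 0.09649
OR = 0.03520 / 0.09649 = 0.365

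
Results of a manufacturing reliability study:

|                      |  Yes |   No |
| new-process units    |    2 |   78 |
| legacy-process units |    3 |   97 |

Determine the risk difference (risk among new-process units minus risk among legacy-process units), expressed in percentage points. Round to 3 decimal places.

RD = -0.500

risk, new-process units = 2/80 = 0.02500
risk, legacy-process units = 3/100 = 0.03000
risk difference = 0.02500 − 0.03000 = -0.00500 → -0.500 percentage points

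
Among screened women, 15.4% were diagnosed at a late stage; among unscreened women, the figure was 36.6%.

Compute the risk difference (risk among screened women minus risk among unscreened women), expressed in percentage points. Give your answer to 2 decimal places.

-21.20

risk difference = 0.1540 − 0.3660 = -0.2120 → -21.20 percentage points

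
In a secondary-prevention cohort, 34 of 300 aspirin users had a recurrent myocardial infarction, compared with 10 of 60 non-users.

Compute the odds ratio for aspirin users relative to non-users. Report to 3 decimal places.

OR = (34 × 50) / (266 × 10) = 1700/2660 ≈ 0.639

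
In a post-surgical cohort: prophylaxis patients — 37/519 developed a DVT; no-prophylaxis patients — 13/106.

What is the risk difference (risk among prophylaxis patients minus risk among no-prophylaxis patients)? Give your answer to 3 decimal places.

RD ≈ -0.051

risk, prophylaxis patients = 37/519 = 0.0713
risk, no-prophylaxis patients = 13/106 = 0.1226
risk difference = 0.0713 − 0.1226 = -0.051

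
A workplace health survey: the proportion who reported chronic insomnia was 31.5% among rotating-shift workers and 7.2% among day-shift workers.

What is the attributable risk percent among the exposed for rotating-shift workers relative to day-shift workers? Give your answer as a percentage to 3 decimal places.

AR% = (0.3150 − 0.0720) / 0.3150 = 0.7714 → 77.143%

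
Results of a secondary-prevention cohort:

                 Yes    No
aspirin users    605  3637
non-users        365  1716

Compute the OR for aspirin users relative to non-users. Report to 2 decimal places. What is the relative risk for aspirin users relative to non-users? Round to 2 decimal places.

OR = 0.78; RR = 0.81

OR = (605 × 1716) / (3637 × 365) = 1038180/1327505 ≈ 0.78
risk, aspirin users = 605/4242 = 0.1426
risk, non-users = 365/2081 = 0.1754
RR = 0.1426 / 0.1754 = 0.81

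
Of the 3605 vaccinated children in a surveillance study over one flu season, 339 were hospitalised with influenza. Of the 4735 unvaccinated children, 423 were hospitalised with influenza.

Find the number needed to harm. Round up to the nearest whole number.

NNH ≈ 213

risk, vaccinated children = 339/3605 = 0.094036
risk, unvaccinated children = 423/4735 = 0.089335
absolute risk difference = 0.004701
1 / 0.004701 = 212.721 → round up → 213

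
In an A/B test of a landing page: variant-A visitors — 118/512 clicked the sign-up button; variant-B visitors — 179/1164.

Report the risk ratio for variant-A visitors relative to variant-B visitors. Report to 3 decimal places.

1.499

risk, variant-A visitors = 118/512 = 0.2305
risk, variant-B visitors = 179/1164 = 0.1538
RR = 0.2305 / 0.1538 = 1.499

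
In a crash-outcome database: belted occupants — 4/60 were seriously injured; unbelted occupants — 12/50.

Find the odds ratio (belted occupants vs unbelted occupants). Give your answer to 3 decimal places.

odds, belted occupants = 4/56 = 0.0714
odds, unbelted occupants = 12/38 = 0.3158
OR = 0.0714 / 0.3158 = 0.226

0.226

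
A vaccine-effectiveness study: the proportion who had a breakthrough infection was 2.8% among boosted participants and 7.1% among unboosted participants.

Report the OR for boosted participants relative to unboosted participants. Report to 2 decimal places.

OR = 0.38

odds, boosted participants = 0.02800/0.97200 = 0.02881
odds, unboosted participants = 0.07100/0.92900 = 0.07643
OR = 0.02881 / 0.07643 = 0.38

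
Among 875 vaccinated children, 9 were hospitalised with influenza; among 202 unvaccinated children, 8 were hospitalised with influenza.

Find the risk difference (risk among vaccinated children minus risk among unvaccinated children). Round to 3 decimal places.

-0.029

risk, vaccinated children = 9/875 = 0.01029
risk, unvaccinated children = 8/202 = 0.03960
risk difference = 0.01029 − 0.03960 = -0.029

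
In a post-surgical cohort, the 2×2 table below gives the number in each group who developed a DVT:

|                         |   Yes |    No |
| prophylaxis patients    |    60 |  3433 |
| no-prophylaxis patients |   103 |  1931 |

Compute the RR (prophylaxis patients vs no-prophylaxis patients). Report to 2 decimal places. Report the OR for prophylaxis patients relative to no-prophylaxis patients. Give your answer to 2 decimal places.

RR = 0.34; OR = 0.33

risk, prophylaxis patients = 60/3493 = 0.01718
risk, no-prophylaxis patients = 103/2034 = 0.05064
RR = 0.01718 / 0.05064 = 0.34
OR = (60 × 1931) / (3433 × 103) = 115860/353599 ≈ 0.33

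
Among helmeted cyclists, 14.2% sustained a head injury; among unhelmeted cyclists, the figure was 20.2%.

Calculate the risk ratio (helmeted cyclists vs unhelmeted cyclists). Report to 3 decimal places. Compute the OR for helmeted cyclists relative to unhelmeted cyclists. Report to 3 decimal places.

RR = 0.1420 / 0.2020 = 0.703
odds, helmeted cyclists = 0.1420/0.8580 = 0.1655
odds, unhelmeted cyclists = 0.2020/0.7980 = 0.2531
OR = 0.1655 / 0.2531 = 0.654

RR = 0.703; OR = 0.654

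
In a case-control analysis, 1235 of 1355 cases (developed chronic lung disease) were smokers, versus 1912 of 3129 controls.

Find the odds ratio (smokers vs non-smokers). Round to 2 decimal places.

6.55

odds, smokers = 1235/1912 = 0.6459
odds, non-smokers = 120/1217 = 0.0986
OR = 0.6459 / 0.0986 = 6.55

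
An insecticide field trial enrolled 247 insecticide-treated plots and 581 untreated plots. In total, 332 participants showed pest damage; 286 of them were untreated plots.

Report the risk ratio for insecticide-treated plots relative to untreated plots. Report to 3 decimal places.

insecticide-treated plots with the outcome: 332 − 286 = 46
insecticide-treated plots without the outcome: 247 − 46 = 201
untreated plots without the outcome: 581 − 286 = 295
risk, insecticide-treated plots = 46/247 = 0.1862
risk, untreated plots = 286/581 = 0.4923
RR = 0.1862 / 0.4923 = 0.378

RR ≈ 0.378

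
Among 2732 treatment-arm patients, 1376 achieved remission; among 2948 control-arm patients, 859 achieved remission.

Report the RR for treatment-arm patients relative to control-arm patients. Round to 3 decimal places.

risk, treatment-arm patients = 1376/2732 = 0.5037
risk, control-arm patients = 859/2948 = 0.2914
RR = 0.5037 / 0.2914 = 1.729

1.729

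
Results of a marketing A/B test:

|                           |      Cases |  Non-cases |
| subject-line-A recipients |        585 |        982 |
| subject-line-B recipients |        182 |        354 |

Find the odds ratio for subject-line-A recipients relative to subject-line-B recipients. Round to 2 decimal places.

OR = (585 × 354) / (982 × 182) = 207090/178724 ≈ 1.16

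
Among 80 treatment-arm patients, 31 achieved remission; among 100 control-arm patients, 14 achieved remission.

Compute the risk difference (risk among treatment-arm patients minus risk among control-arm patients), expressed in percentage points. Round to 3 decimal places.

24.750

risk, treatment-arm patients = 31/80 = 0.3875
risk, control-arm patients = 14/100 = 0.1400
risk difference = 0.3875 − 0.1400 = 0.2475 → 24.750 percentage points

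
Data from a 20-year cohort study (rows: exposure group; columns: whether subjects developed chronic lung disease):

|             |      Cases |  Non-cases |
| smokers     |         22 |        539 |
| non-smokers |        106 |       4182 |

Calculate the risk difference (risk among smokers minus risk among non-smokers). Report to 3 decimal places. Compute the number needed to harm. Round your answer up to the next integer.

RD = 0.014; NNH = 69

risk, smokers = 22/561 = 0.03922
risk, non-smokers = 106/4288 = 0.02472
risk difference = 0.03922 − 0.02472 = 0.014
absolute risk difference = 0.014496
1 / 0.014496 = 68.985 → round up → 69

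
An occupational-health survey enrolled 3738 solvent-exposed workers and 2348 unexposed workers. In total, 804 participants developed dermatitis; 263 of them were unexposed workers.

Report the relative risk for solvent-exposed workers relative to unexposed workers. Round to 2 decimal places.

solvent-exposed workers with the outcome: 804 − 263 = 541
solvent-exposed workers without the outcome: 3738 − 541 = 3197
unexposed workers without the outcome: 2348 − 263 = 2085
risk, solvent-exposed workers = 541/3738 = 0.1447
risk, unexposed workers = 263/2348 = 0.1120
RR = 0.1447 / 0.1120 = 1.29

RR = 1.29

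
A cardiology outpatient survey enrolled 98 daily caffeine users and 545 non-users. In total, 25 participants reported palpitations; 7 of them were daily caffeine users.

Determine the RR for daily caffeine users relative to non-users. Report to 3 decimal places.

daily caffeine users without the outcome: 98 − 7 = 91
non-users with the outcome: 25 − 7 = 18
non-users without the outcome: 545 − 18 = 527
risk, daily caffeine users = 7/98 = 0.07143
risk, non-users = 18/545 = 0.03303
RR = 0.07143 / 0.03303 = 2.163

RR = 2.163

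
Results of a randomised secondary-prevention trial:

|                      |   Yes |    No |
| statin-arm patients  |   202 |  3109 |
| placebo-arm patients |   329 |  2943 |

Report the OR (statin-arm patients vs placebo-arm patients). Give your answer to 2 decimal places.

OR = (202 × 2943) / (3109 × 329) = 594486/1022861 ≈ 0.58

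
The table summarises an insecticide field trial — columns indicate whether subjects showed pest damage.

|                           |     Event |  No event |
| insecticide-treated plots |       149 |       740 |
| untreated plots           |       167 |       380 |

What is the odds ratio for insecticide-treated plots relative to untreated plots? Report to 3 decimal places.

odds, insecticide-treated plots = 149/740 = 0.2014
odds, untreated plots = 167/380 = 0.4395
OR = 0.2014 / 0.4395 = 0.458

0.458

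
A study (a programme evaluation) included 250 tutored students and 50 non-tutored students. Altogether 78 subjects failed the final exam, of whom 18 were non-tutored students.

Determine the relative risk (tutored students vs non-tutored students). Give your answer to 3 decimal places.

tutored students with the outcome: 78 − 18 = 60
tutored students without the outcome: 250 − 60 = 190
non-tutored students without the outcome: 50 − 18 = 32
risk, tutored students = 60/250 = 0.2400
risk, non-tutored students = 18/50 = 0.3600
RR = 0.2400 / 0.3600 = 0.667

RR = 0.667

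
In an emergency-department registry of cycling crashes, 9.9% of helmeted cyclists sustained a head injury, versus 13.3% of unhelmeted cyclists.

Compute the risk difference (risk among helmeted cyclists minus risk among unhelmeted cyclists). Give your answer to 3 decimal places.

risk difference = 0.0990 − 0.1330 = -0.034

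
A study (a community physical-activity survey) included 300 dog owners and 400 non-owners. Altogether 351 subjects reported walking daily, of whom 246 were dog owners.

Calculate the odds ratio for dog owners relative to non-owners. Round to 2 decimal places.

12.80

dog owners without the outcome: 300 − 246 = 54
non-owners with the outcome: 351 − 246 = 105
non-owners without the outcome: 400 − 105 = 295
OR = (246 × 295) / (54 × 105) = 72570/5670 ≈ 12.80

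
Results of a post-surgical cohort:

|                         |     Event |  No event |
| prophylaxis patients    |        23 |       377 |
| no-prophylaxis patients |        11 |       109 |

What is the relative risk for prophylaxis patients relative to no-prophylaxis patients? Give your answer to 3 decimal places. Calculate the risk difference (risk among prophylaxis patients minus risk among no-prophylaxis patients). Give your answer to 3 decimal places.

risk, prophylaxis patients = 23/400 = 0.0575
risk, no-prophylaxis patients = 11/120 = 0.0917
RR = 0.0575 / 0.0917 = 0.627
risk difference = 0.0575 − 0.0917 = -0.034

RR = 0.627; RD = -0.034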